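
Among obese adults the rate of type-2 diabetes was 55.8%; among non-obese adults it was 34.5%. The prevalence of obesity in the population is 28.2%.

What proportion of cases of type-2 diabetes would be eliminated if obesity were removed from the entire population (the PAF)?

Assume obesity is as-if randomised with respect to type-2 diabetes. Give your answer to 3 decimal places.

PAF ≈ 0.148

p₁ = 0.558, p₀ = 0.345.
Overall risk P(Y=1) = π·p₁ + (1−π)·p₀ = 0.282×0.558 + 0.718×0.345 = 0.40507.
Under exogeneity, PAF = [P(Y=1) − p₀] / P(Y=1).
PAF = (0.40507 − 0.345) / 0.40507 ≈ 0.1483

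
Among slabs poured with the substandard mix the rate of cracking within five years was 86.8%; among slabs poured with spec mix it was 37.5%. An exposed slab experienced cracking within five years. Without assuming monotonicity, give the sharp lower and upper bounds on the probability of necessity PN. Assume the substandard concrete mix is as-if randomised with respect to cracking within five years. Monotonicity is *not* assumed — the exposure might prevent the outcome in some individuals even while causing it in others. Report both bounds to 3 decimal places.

p₁ = 0.868, p₀ = 0.375.
Under exogeneity alone the bounds on PN are max{0,(p₁−p₀)/p₁} ≤ PN ≤ min{1,(1−p₀)/p₁}.
  lower = (p₁ − p₀)/p₁ = 0.493 / 0.868 ≈ 0.5680
  upper = min{1, (1 − p₀)/p₁} = 0.625 / 0.868 ≈ 0.7200

0.568 ≤ PN ≤ 0.720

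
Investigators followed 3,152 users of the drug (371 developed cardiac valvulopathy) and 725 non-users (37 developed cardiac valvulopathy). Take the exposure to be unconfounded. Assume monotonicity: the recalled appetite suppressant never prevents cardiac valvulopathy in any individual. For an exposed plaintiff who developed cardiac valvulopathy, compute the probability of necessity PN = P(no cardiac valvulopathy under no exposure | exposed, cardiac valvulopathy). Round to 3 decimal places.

PN ≈ 0.566

p₁ = P(outcome | exposed) = 371/3152 = 0.1177
p₀ = P(outcome | unexposed) = 37/725 = 0.051034
Under exogeneity and monotonicity, PN = (p₁ − p₀) / p₁.
PN = (0.1177 − 0.051034) / 0.1177 = 0.066669 / 0.1177 ≈ 0.5664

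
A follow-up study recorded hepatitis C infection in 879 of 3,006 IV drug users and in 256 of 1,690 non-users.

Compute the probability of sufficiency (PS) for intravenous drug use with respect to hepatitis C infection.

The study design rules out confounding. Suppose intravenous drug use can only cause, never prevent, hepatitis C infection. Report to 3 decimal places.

p₁ = P(outcome | exposed) = 879/3006 = 0.29242
p₀ = P(outcome | unexposed) = 256/1690 = 0.15148
Under exogeneity and monotonicity, PS = (p₁ − p₀) / (1 − p₀).
PS = (0.29242 − 0.15148) / (1 − 0.15148) = 0.14094 / 0.84852 ≈ 0.1661

PS ≈ 0.166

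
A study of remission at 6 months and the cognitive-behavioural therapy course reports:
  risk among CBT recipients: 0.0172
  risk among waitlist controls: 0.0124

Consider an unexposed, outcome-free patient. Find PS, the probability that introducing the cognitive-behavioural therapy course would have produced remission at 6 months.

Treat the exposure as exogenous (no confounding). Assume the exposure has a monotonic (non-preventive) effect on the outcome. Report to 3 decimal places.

Let p₁ = 0.0172, p₀ = 0.0124.
Under exogeneity and monotonicity, PS = (p₁ − p₀) / (1 − p₀).
PS = (0.0172 − 0.0124) / (1 − 0.0124) = 0.0048 / 0.9876 ≈ 0.0049

PS ≈ 0.005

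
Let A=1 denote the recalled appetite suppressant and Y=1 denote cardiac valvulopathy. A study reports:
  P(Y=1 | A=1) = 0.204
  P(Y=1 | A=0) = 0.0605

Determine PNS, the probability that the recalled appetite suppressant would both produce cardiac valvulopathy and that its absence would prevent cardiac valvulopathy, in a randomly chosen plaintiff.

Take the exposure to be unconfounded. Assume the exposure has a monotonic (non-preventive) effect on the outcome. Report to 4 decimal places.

Let p₁ = 0.204, p₀ = 0.0605.
Under exogeneity and monotonicity, PNS = p₁ − p₀.
PNS = 0.204 − 0.0605 = 0.1435

PNS ≈ 0.1435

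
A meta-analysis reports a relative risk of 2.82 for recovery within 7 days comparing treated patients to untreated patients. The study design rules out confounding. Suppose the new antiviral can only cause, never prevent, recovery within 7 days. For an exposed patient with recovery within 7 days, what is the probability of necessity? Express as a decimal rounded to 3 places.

Under exogeneity and monotonicity, PN = (RR − 1) / RR = 1 − 1/RR.
PN = (2.82 − 1) / 2.82 = 1.82 / 2.82 ≈ 0.6454

PN ≈ 0.645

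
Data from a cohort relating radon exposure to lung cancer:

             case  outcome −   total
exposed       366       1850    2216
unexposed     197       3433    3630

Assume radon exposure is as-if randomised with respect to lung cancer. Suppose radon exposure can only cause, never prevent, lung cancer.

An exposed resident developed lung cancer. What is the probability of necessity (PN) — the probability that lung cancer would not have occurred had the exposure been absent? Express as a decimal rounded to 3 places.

PN ≈ 0.671

p₁ = P(outcome | exposed) = 366/2216 = 0.16516
p₀ = P(outcome | unexposed) = 197/3630 = 0.05427
Under exogeneity and monotonicity, PN = (p₁ − p₀)/p₁.
PN = (0.16516 − 0.05427) / 0.16516 ≈ 0.6714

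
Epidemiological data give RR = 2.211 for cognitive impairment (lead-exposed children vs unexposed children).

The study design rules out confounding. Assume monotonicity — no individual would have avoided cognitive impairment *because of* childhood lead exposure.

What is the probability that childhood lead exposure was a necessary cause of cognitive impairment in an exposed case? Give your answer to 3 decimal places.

PN ≈ 0.548

Under exogeneity and monotonicity, PN = (RR − 1) / RR = 1 − 1/RR.
PN = (2.211 − 1) / 2.211 = 1.211 / 2.211 ≈ 0.5477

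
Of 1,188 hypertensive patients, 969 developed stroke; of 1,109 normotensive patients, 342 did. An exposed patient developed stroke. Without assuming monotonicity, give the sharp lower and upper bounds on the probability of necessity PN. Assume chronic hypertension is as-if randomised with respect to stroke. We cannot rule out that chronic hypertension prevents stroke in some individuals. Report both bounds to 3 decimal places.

p₁ = P(outcome | exposed) = 969/1188 = 0.81566
p₀ = P(outcome | unexposed) = 342/1109 = 0.30839
Under exogeneity alone the bounds on PN are max{0,(p₁−p₀)/p₁} ≤ PN ≤ min{1,(1−p₀)/p₁}.
  lower = (p₁ − p₀)/p₁ = 0.50727 / 0.81566 ≈ 0.6219
  upper = min{1, (1 − p₀)/p₁} = 0.69161 / 0.81566 ≈ 0.8479

0.622 ≤ PN ≤ 0.848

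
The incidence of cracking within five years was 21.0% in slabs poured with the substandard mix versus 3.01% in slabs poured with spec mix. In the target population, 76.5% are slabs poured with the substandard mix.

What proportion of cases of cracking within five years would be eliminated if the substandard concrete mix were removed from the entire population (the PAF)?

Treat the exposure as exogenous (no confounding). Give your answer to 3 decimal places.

PAF ≈ 0.821

p₁ = 0.21, p₀ = 0.0301.
Overall risk P(Y=1) = π·p₁ + (1−π)·p₀ = 0.765×0.21 + 0.235×0.0301 = 0.16772.
Under exogeneity, PAF = [P(Y=1) − p₀] / P(Y=1).
PAF = (0.16772 − 0.0301) / 0.16772 ≈ 0.8205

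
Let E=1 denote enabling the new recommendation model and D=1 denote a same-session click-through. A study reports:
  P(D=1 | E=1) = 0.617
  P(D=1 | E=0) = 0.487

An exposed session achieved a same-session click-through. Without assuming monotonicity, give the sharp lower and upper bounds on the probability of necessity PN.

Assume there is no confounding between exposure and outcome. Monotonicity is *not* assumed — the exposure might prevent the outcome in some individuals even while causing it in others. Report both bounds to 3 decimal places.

0.211 ≤ PN ≤ 0.831

Let p₁ = 0.617, p₀ = 0.487.
Under exogeneity alone the bounds on PN are max{0,(p₁−p₀)/p₁} ≤ PN ≤ min{1,(1−p₀)/p₁}.
  lower = (p₁ − p₀)/p₁ = 0.13 / 0.617 ≈ 0.2107
  upper = min{1, (1 − p₀)/p₁} = 0.513 / 0.617 ≈ 0.8314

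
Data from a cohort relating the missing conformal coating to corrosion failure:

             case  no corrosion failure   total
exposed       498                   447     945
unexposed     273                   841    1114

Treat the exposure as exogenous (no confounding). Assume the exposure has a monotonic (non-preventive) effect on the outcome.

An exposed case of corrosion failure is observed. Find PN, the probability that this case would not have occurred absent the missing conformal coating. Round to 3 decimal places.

p₁ = P(outcome | exposed) = 498/945 = 0.52698
p₀ = P(outcome | unexposed) = 273/1114 = 0.24506
Under exogeneity and monotonicity, PN = (p₁ − p₀)/p₁.
PN = (0.52698 − 0.24506) / 0.52698 ≈ 0.5350

PN ≈ 0.535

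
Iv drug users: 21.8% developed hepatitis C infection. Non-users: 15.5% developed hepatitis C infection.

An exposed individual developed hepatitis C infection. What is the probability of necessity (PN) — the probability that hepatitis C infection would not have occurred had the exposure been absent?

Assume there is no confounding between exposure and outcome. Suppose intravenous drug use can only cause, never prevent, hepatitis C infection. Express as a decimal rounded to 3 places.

p₁ = 0.218, p₀ = 0.155.
Under exogeneity and monotonicity, PN = (p₁ − p₀) / p₁.
PN = (0.218 − 0.155) / 0.218 = 0.063 / 0.218 ≈ 0.2890

PN ≈ 0.289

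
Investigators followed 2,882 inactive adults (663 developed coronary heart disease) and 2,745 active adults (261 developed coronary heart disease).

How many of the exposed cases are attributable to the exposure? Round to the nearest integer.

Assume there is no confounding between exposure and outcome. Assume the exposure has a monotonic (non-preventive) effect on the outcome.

p₁ = P(outcome | exposed) = 663/2882 = 0.23005
p₀ = P(outcome | unexposed) = 261/2745 = 0.095082
PN = (p₁ − p₀)/p₁ = (0.23005 − 0.095082) / 0.23005 ≈ 0.58669.
Attributable cases ≈ PN × (exposed cases) = 0.58669 × 663 ≈ 388.97.

about 389 cases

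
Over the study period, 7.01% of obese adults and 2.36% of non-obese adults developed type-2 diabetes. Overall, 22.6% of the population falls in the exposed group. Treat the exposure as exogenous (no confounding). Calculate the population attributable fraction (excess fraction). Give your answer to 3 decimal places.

p₁ = 0.0701, p₀ = 0.0236.
Overall risk P(Y=1) = π·p₁ + (1−π)·p₀ = 0.226×0.0701 + 0.774×0.0236 = 0.034109.
Under exogeneity, PAF = [P(Y=1) − p₀] / P(Y=1).
PAF = (0.034109 − 0.0236) / 0.034109 ≈ 0.3081

PAF ≈ 0.308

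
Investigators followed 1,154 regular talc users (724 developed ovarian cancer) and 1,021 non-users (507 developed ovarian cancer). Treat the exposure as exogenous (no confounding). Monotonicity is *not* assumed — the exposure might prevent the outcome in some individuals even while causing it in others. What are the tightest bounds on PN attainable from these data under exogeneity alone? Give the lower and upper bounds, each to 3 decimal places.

0.209 ≤ PN ≤ 0.802

p₁ = P(outcome | exposed) = 724/1154 = 0.62738
p₀ = P(outcome | unexposed) = 507/1021 = 0.49657
Under exogeneity alone the bounds on PN are max{0,(p₁−p₀)/p₁} ≤ PN ≤ min{1,(1−p₀)/p₁}.
  lower = (p₁ − p₀)/p₁ = 0.13081 / 0.62738 ≈ 0.2085
  upper = min{1, (1 − p₀)/p₁} = 0.50343 / 0.62738 ≈ 0.8024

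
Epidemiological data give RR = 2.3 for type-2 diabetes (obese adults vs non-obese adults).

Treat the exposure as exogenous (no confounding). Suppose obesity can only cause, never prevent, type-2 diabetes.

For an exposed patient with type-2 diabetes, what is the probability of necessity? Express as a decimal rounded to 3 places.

Under exogeneity and monotonicity, PN = (RR − 1) / RR = 1 − 1/RR.
PN = (2.3 − 1) / 2.3 = 1.3 / 2.3 ≈ 0.5652

PN ≈ 0.565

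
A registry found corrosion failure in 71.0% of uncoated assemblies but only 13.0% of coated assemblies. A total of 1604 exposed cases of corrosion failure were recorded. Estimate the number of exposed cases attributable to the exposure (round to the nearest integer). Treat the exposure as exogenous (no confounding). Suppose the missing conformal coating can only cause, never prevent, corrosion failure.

about 1310 cases

p₁ = 0.71, p₀ = 0.13.
PN = (p₁ − p₀)/p₁ = (0.71 − 0.13) / 0.71 ≈ 0.81690.
Attributable cases ≈ PN × (exposed cases) = 0.81690 × 1604 ≈ 1310.31.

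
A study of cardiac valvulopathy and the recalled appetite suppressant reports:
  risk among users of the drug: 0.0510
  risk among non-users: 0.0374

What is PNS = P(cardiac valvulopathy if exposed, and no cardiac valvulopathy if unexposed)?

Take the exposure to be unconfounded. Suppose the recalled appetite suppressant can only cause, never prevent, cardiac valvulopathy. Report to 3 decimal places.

PNS ≈ 0.014

Let p₁ = 0.051, p₀ = 0.0374.
Under exogeneity and monotonicity, PNS = p₁ − p₀.
PNS = 0.051 − 0.0374 = 0.0136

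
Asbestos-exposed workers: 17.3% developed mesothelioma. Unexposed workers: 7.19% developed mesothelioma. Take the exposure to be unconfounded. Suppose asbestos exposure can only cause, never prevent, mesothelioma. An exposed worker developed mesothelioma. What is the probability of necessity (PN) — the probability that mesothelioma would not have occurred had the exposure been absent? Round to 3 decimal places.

p₁ = 0.173, p₀ = 0.0719.
Under exogeneity and monotonicity, PN = (p₁ − p₀) / p₁.
PN = (0.173 − 0.0719) / 0.173 = 0.1011 / 0.173 ≈ 0.5844

PN ≈ 0.584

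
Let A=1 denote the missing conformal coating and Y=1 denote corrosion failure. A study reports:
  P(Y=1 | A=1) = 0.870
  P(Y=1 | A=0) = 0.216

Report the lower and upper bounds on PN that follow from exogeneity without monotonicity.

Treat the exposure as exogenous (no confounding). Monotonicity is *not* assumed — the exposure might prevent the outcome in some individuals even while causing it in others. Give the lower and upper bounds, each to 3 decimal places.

Let p₁ = 0.87, p₀ = 0.216.
Under exogeneity alone the bounds on PN are max{0,(p₁−p₀)/p₁} ≤ PN ≤ min{1,(1−p₀)/p₁}.
  lower = (p₁ − p₀)/p₁ = 0.654 / 0.87 ≈ 0.7517
  upper = min{1, (1 − p₀)/p₁} = 0.784 / 0.87 ≈ 0.9011

0.752 ≤ PN ≤ 0.901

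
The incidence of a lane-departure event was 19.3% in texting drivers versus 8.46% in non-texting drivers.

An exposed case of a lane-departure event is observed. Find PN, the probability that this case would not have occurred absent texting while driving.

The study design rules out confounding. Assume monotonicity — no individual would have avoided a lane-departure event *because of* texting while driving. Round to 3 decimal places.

PN ≈ 0.562

p₁ = 0.193, p₀ = 0.0846.
Under exogeneity and monotonicity, PN = (p₁ − p₀) / p₁.
PN = (0.193 − 0.0846) / 0.193 = 0.1084 / 0.193 ≈ 0.5617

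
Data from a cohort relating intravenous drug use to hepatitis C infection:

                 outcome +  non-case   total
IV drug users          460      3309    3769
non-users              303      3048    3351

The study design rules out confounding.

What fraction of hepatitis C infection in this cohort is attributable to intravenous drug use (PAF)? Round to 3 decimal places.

PAF ≈ 0.156

p₁ = P(outcome | exposed) = 460/3769 = 0.12205
p₀ = P(outcome | unexposed) = 303/3351 = 0.090421
Exposure prevalence π = 3769/7120 = 0.52935; overall risk P(Y=1) = 0.10716.
Under exogeneity, PAF = [P(Y=1) − p₀]/P(Y=1).
PAF = (0.10716 − 0.090421) / 0.10716 ≈ 0.1562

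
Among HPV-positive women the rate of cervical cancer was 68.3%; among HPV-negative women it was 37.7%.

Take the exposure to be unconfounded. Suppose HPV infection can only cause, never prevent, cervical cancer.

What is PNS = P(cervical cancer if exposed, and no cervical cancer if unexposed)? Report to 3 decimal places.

PNS ≈ 0.306

p₁ = 0.683, p₀ = 0.377.
Under exogeneity and monotonicity, PNS = p₁ − p₀.
PNS = 0.683 − 0.377 = 0.306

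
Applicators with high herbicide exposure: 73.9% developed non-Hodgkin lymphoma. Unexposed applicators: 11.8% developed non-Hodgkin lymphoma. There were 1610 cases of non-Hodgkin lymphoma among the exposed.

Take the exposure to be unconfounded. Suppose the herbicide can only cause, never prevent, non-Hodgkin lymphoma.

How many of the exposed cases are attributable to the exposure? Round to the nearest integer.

about 1353 cases

p₁ = 0.739, p₀ = 0.118.
PN = (p₁ − p₀)/p₁ = (0.739 − 0.118) / 0.739 ≈ 0.84032.
Attributable cases ≈ PN × (exposed cases) = 0.84032 × 1610 ≈ 1352.92.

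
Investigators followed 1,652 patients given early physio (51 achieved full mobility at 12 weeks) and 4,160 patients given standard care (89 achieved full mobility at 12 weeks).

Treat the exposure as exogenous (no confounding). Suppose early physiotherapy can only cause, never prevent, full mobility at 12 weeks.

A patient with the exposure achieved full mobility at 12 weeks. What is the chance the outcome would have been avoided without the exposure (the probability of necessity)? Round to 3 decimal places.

PN ≈ 0.307

p₁ = P(outcome | exposed) = 51/1652 = 0.030872
p₀ = P(outcome | unexposed) = 89/4160 = 0.021394
Under exogeneity and monotonicity, PN = (p₁ − p₀) / p₁.
PN = (0.030872 − 0.021394) / 0.030872 = 0.0094774 / 0.030872 ≈ 0.3070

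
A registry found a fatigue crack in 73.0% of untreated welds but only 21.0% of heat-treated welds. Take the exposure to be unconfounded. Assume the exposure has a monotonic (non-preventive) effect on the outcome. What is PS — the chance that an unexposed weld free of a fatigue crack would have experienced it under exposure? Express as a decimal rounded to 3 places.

PS ≈ 0.658

p₁ = 0.73, p₀ = 0.21.
Under exogeneity and monotonicity, PS = (p₁ − p₀) / (1 − p₀).
PS = (0.73 − 0.21) / (1 − 0.21) = 0.52 / 0.79 ≈ 0.6582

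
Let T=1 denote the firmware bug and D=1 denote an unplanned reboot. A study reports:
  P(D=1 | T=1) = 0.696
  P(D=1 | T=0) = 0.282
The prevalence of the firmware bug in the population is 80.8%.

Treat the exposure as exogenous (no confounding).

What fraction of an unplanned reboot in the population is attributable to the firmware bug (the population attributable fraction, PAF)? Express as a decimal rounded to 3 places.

PAF ≈ 0.543

Let p₁ = 0.696, p₀ = 0.282.
Overall risk P(Y=1) = π·p₁ + (1−π)·p₀ = 0.808×0.696 + 0.192×0.282 = 0.61651.
Under exogeneity, PAF = [P(Y=1) − p₀] / P(Y=1).
PAF = (0.61651 − 0.282) / 0.61651 ≈ 0.5426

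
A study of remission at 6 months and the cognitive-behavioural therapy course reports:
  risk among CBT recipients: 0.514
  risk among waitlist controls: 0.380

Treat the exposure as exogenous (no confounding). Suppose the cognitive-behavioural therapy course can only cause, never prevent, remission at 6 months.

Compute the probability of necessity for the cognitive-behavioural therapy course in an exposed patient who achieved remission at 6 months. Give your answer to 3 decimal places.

Let p₁ = 0.514, p₀ = 0.38.
Under exogeneity and monotonicity, PN = (p₁ − p₀) / p₁.
PN = (0.514 − 0.38) / 0.514 = 0.134 / 0.514 ≈ 0.2607

PN ≈ 0.261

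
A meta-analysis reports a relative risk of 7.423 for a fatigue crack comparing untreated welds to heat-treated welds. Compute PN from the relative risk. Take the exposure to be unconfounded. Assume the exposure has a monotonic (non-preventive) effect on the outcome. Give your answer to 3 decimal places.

Under exogeneity and monotonicity, PN = (RR − 1) / RR = 1 − 1/RR.
PN = (7.423 − 1) / 7.423 = 6.423 / 7.423 ≈ 0.8653

PN ≈ 0.865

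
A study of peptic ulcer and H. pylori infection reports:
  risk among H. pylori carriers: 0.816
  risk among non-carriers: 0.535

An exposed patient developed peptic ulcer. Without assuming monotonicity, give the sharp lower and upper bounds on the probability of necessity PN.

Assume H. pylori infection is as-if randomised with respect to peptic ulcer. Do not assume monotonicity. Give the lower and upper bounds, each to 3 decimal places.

0.344 ≤ PN ≤ 0.570

Let p₁ = 0.816, p₀ = 0.535.
Under exogeneity alone the bounds on PN are max{0,(p₁−p₀)/p₁} ≤ PN ≤ min{1,(1−p₀)/p₁}.
  lower = (p₁ − p₀)/p₁ = 0.281 / 0.816 ≈ 0.3444
  upper = min{1, (1 − p₀)/p₁} = 0.465 / 0.816 ≈ 0.5699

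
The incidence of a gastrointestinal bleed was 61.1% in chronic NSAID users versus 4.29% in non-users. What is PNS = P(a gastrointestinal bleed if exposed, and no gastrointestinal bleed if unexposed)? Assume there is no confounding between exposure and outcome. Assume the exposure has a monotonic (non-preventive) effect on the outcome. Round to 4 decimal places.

p₁ = 0.611, p₀ = 0.0429.
Under exogeneity and monotonicity, PNS = p₁ − p₀.
PNS = 0.611 − 0.0429 = 0.5681

PNS ≈ 0.5681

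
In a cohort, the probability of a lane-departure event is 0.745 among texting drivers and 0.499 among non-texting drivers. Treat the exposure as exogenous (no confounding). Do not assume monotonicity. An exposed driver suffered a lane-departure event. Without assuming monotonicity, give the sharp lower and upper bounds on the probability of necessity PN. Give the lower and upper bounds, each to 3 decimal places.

0.330 ≤ PN ≤ 0.672

Let p₁ = 0.745, p₀ = 0.499.
Under exogeneity alone the bounds on PN are max{0,(p₁−p₀)/p₁} ≤ PN ≤ min{1,(1−p₀)/p₁}.
  lower = (p₁ − p₀)/p₁ = 0.246 / 0.745 ≈ 0.3302
  upper = min{1, (1 − p₀)/p₁} = 0.501 / 0.745 ≈ 0.6725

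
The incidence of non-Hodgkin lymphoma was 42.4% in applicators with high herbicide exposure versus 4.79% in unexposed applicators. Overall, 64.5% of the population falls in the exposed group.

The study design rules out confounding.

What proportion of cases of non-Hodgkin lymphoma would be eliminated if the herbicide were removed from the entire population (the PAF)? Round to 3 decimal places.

p₁ = 0.424, p₀ = 0.0479.
Overall risk P(Y=1) = π·p₁ + (1−π)·p₀ = 0.645×0.424 + 0.355×0.0479 = 0.29048.
Under exogeneity, PAF = [P(Y=1) − p₀] / P(Y=1).
PAF = (0.29048 − 0.0479) / 0.29048 ≈ 0.8351

PAF ≈ 0.835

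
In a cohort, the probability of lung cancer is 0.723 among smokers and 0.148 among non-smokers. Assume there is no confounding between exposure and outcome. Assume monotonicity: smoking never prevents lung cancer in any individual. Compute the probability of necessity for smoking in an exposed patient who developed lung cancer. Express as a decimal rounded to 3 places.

PN ≈ 0.795

Let p₁ = 0.723, p₀ = 0.148.
Under exogeneity and monotonicity, PN = (p₁ − p₀) / p₁.
PN = (0.723 − 0.148) / 0.723 = 0.575 / 0.723 ≈ 0.7953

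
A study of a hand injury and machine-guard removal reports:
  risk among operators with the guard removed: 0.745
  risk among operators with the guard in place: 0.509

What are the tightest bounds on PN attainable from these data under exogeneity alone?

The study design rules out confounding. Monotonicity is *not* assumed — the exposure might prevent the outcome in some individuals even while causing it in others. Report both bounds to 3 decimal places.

Let p₁ = 0.745, p₀ = 0.509.
Under exogeneity alone the bounds on PN are max{0,(p₁−p₀)/p₁} ≤ PN ≤ min{1,(1−p₀)/p₁}.
  lower = (p₁ − p₀)/p₁ = 0.236 / 0.745 ≈ 0.3168
  upper = min{1, (1 − p₀)/p₁} = 0.491 / 0.745 ≈ 0.6591

0.317 ≤ PN ≤ 0.659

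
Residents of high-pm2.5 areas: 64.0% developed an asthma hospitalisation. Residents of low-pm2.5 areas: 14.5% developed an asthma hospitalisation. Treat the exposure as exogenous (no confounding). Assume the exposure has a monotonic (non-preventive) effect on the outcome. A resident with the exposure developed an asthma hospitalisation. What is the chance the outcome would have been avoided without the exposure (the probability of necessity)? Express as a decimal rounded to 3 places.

PN ≈ 0.773

p₁ = 0.64, p₀ = 0.145.
Under exogeneity and monotonicity, PN = (p₁ − p₀) / p₁.
PN = (0.64 − 0.145) / 0.64 = 0.495 / 0.64 ≈ 0.7734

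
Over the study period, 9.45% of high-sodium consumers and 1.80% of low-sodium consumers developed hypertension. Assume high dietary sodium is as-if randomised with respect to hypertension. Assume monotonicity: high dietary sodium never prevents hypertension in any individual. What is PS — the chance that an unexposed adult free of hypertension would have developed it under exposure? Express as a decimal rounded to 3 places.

PS ≈ 0.078

p₁ = 0.0945, p₀ = 0.018.
Under exogeneity and monotonicity, PS = (p₁ − p₀) / (1 − p₀).
PS = (0.0945 − 0.018) / (1 − 0.018) = 0.0765 / 0.982 ≈ 0.0779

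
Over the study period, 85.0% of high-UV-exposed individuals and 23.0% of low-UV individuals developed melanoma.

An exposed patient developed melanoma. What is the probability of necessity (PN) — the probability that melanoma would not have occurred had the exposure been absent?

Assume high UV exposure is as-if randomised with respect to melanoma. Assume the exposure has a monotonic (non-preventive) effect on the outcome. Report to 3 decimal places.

p₁ = 0.85, p₀ = 0.23.
Under exogeneity and monotonicity, PN = (p₁ − p₀) / p₁.
PN = (0.85 − 0.23) / 0.85 = 0.62 / 0.85 ≈ 0.7294

PN ≈ 0.729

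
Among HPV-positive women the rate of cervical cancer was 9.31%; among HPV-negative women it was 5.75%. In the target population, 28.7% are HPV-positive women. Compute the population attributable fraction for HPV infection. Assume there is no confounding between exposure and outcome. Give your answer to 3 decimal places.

p₁ = 0.0931, p₀ = 0.0575.
Overall risk P(Y=1) = π·p₁ + (1−π)·p₀ = 0.287×0.0931 + 0.713×0.0575 = 0.067717.
Under exogeneity, PAF = [P(Y=1) − p₀] / P(Y=1).
PAF = (0.067717 − 0.0575) / 0.067717 ≈ 0.1509

PAF ≈ 0.151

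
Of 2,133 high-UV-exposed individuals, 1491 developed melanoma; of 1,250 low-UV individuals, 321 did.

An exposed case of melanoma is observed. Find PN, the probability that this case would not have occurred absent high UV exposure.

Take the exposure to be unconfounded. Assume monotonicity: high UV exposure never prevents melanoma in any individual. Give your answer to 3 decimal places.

PN ≈ 0.633

p₁ = P(outcome | exposed) = 1491/2133 = 0.69902
p₀ = P(outcome | unexposed) = 321/1250 = 0.2568
Under exogeneity and monotonicity, PN = (p₁ − p₀) / p₁.
PN = (0.69902 − 0.2568) / 0.69902 = 0.44222 / 0.69902 ≈ 0.6326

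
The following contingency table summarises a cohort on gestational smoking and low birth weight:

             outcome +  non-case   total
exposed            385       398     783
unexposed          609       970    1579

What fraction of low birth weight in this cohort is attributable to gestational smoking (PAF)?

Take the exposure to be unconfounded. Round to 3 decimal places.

PAF ≈ 0.084

p₁ = P(outcome | exposed) = 385/783 = 0.4917
p₀ = P(outcome | unexposed) = 609/1579 = 0.38569
Exposure prevalence π = 783/2362 = 0.3315; overall risk P(Y=1) = 0.42083.
Under exogeneity, PAF = [P(Y=1) − p₀]/P(Y=1).
PAF = (0.42083 − 0.38569) / 0.42083 ≈ 0.0835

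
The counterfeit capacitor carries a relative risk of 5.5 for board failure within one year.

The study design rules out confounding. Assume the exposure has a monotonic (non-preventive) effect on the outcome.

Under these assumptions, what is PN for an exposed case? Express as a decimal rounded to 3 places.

Under exogeneity and monotonicity, PN = (RR − 1) / RR = 1 − 1/RR.
PN = (5.5 − 1) / 5.5 = 4.5 / 5.5 ≈ 0.8182

PN ≈ 0.818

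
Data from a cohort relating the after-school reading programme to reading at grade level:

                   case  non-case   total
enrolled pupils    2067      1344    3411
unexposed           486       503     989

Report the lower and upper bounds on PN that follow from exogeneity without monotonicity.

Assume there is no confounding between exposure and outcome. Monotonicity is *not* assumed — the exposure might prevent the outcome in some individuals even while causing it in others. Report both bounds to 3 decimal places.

p₁ = P(outcome | exposed) = 2067/3411 = 0.60598
p₀ = P(outcome | unexposed) = 486/989 = 0.49141
Under exogeneity alone the bounds on PN are max{0,(p₁−p₀)/p₁} ≤ PN ≤ min{1,(1−p₀)/p₁}.
  lower = (p₁ − p₀)/p₁ = 0.11458 / 0.60598 ≈ 0.1891
  upper = min{1, (1 − p₀)/p₁} = 0.50859 / 0.60598 ≈ 0.8393

0.189 ≤ PN ≤ 0.839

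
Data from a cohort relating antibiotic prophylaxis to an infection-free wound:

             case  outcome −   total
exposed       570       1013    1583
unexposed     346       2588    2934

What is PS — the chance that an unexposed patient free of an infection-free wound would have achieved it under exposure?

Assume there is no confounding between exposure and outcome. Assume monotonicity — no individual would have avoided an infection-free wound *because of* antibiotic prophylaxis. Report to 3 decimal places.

p₁ = P(outcome | exposed) = 570/1583 = 0.36008
p₀ = P(outcome | unexposed) = 346/2934 = 0.11793
Under exogeneity and monotonicity, PS = (p₁ − p₀)/(1 − p₀).
PS = (0.36008 − 0.11793) / 0.88207 ≈ 0.2745

PS ≈ 0.275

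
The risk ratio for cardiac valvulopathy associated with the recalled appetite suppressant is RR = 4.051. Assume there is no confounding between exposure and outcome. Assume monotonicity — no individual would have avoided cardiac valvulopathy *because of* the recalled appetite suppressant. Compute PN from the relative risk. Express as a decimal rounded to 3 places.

PN ≈ 0.753

Under exogeneity and monotonicity, PN = (RR − 1) / RR = 1 − 1/RR.
PN = (4.051 − 1) / 4.051 = 3.051 / 4.051 ≈ 0.7531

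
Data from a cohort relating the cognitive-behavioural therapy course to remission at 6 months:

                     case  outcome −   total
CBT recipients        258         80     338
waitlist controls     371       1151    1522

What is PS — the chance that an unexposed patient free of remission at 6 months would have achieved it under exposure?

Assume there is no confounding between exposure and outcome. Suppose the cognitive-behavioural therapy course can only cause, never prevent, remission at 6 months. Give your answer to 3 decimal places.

PS ≈ 0.687

p₁ = P(outcome | exposed) = 258/338 = 0.76331
p₀ = P(outcome | unexposed) = 371/1522 = 0.24376
Under exogeneity and monotonicity, PS = (p₁ − p₀) / (1 − p₀).
PS = (0.76331 − 0.24376) / (1 − 0.24376) = 0.51956 / 0.75624 ≈ 0.6870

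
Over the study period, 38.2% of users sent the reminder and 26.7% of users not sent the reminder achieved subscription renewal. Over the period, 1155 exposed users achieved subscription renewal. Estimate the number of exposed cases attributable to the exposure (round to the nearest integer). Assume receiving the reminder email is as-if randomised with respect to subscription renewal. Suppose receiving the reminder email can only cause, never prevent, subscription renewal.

about 348 cases

p₁ = 0.382, p₀ = 0.267.
PN = (p₁ − p₀)/p₁ = (0.382 − 0.267) / 0.382 ≈ 0.30105.
Attributable cases ≈ PN × (exposed cases) = 0.30105 × 1155 ≈ 347.71.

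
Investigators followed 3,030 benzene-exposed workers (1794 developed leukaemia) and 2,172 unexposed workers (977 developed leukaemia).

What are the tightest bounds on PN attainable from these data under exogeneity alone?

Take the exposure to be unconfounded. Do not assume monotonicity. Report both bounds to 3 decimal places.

p₁ = P(outcome | exposed) = 1794/3030 = 0.59208
p₀ = P(outcome | unexposed) = 977/2172 = 0.44982
Under exogeneity alone the bounds on PN are max{0,(p₁−p₀)/p₁} ≤ PN ≤ min{1,(1−p₀)/p₁}.
  lower = (p₁ − p₀)/p₁ = 0.14226 / 0.59208 ≈ 0.2403
  upper = min{1, (1 − p₀)/p₁} = 0.55018 / 0.59208 ≈ 0.9292

0.240 ≤ PN ≤ 0.929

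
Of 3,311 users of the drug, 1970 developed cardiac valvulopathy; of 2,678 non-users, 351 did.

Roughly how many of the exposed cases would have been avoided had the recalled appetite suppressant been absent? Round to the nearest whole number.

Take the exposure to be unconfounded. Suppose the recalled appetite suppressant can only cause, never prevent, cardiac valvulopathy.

about 1536 cases

p₁ = P(outcome | exposed) = 1970/3311 = 0.59499
p₀ = P(outcome | unexposed) = 351/2678 = 0.13107
PN = (p₁ − p₀)/p₁ = (0.59499 − 0.13107) / 0.59499 ≈ 0.77971.
Attributable cases ≈ PN × (exposed cases) = 0.77971 × 1970 ≈ 1536.03.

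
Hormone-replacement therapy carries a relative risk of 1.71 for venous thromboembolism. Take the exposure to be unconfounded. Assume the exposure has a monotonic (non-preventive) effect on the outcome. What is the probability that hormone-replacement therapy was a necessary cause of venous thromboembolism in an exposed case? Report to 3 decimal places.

Under exogeneity and monotonicity, PN = (RR − 1) / RR = 1 − 1/RR.
PN = (1.71 − 1) / 1.71 = 0.71 / 1.71 ≈ 0.4152

PN ≈ 0.415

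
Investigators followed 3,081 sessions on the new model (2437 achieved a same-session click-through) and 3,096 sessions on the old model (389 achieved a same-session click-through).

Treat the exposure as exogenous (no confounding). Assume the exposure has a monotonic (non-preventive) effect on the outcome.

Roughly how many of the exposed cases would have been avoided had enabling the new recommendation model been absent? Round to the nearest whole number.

p₁ = P(outcome | exposed) = 2437/3081 = 0.79098
p₀ = P(outcome | unexposed) = 389/3096 = 0.12565
PN = (p₁ − p₀)/p₁ = (0.79098 − 0.12565) / 0.79098 ≈ 0.84115.
Attributable cases ≈ PN × (exposed cases) = 0.84115 × 2437 ≈ 2049.88.

about 2050 cases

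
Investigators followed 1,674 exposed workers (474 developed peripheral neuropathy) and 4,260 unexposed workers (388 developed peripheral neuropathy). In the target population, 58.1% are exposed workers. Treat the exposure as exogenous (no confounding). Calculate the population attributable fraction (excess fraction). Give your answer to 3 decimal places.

p₁ = P(outcome | exposed) = 474/1674 = 0.28315
p₀ = P(outcome | unexposed) = 388/4260 = 0.09108
Overall risk P(Y=1) = π·p₁ + (1−π)·p₀ = 0.581×0.28315 + 0.419×0.09108 = 0.20267.
Under exogeneity, PAF = [P(Y=1) − p₀] / P(Y=1).
PAF = (0.20267 − 0.09108) / 0.20267 ≈ 0.5506

PAF ≈ 0.551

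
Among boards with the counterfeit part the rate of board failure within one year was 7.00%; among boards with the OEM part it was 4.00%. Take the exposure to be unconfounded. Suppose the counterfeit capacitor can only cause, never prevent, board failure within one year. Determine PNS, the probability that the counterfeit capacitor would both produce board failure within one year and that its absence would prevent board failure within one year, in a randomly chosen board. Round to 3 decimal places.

p₁ = 0.07, p₀ = 0.04.
Under exogeneity and monotonicity, PNS = p₁ − p₀.
PNS = 0.07 − 0.04 = 0.03

PNS ≈ 0.030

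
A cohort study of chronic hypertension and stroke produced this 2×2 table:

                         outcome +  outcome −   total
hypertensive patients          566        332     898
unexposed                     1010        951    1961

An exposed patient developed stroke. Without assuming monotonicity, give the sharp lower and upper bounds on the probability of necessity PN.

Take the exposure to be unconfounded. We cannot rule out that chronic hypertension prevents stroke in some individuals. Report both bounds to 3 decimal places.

p₁ = P(outcome | exposed) = 566/898 = 0.63029
p₀ = P(outcome | unexposed) = 1010/1961 = 0.51504
Under exogeneity alone the bounds on PN are max{0,(p₁−p₀)/p₁} ≤ PN ≤ min{1,(1−p₀)/p₁}.
  lower = (p₁ − p₀)/p₁ = 0.11525 / 0.63029 ≈ 0.1828
  upper = min{1, (1 − p₀)/p₁} = 0.48496 / 0.63029 ≈ 0.7694

0.183 ≤ PN ≤ 0.769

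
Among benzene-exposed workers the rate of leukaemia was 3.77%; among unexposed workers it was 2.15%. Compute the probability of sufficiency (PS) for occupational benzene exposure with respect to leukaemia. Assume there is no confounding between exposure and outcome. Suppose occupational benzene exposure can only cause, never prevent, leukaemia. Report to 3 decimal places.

p₁ = 0.0377, p₀ = 0.0215.
Under exogeneity and monotonicity, PS = (p₁ − p₀) / (1 − p₀).
PS = (0.0377 − 0.0215) / (1 − 0.0215) = 0.0162 / 0.9785 ≈ 0.0166

PS ≈ 0.017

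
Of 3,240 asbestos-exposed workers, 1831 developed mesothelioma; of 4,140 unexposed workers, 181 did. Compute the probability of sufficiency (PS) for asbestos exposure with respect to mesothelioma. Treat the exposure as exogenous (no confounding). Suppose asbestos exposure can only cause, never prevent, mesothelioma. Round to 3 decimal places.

p₁ = P(outcome | exposed) = 1831/3240 = 0.56512
p₀ = P(outcome | unexposed) = 181/4140 = 0.04372
Under exogeneity and monotonicity, PS = (p₁ − p₀) / (1 − p₀).
PS = (0.56512 − 0.04372) / (1 − 0.04372) = 0.5214 / 0.95628 ≈ 0.5452

PS ≈ 0.545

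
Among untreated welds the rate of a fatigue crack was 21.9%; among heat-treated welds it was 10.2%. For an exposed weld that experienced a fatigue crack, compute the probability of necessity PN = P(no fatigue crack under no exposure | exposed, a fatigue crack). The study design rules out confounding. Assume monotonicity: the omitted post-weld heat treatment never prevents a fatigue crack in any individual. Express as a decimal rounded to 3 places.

PN ≈ 0.534

p₁ = 0.219, p₀ = 0.102.
Under exogeneity and monotonicity, PN = (p₁ − p₀) / p₁.
PN = (0.219 − 0.102) / 0.219 = 0.117 / 0.219 ≈ 0.5342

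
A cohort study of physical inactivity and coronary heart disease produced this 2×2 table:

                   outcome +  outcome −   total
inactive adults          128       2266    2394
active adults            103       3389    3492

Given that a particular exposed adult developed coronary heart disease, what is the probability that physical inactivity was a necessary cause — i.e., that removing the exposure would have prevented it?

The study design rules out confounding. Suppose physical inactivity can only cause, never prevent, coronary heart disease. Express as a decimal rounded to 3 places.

p₁ = P(outcome | exposed) = 128/2394 = 0.053467
p₀ = P(outcome | unexposed) = 103/3492 = 0.029496
Under exogeneity and monotonicity, PN = (p₁ − p₀)/p₁.
PN = (0.053467 − 0.029496) / 0.053467 ≈ 0.4483

PN ≈ 0.448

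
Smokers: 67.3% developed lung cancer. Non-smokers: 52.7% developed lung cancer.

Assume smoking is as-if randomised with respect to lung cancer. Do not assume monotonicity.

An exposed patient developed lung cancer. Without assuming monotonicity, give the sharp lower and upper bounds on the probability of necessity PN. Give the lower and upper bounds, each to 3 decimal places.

0.217 ≤ PN ≤ 0.703

p₁ = 0.673, p₀ = 0.527.
Under exogeneity alone the bounds on PN are max{0,(p₁−p₀)/p₁} ≤ PN ≤ min{1,(1−p₀)/p₁}.
  lower = (p₁ − p₀)/p₁ = 0.146 / 0.673 ≈ 0.2169
  upper = min{1, (1 − p₀)/p₁} = 0.473 / 0.673 ≈ 0.7028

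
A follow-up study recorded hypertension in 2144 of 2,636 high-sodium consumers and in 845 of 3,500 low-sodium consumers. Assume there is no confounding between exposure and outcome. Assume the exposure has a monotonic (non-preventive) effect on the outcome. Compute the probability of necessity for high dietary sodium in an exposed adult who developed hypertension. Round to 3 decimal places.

PN ≈ 0.703

p₁ = P(outcome | exposed) = 2144/2636 = 0.81335
p₀ = P(outcome | unexposed) = 845/3500 = 0.24143
Under exogeneity and monotonicity, PN = (p₁ − p₀) / p₁.
PN = (0.81335 − 0.24143) / 0.81335 = 0.57192 / 0.81335 ≈ 0.7032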